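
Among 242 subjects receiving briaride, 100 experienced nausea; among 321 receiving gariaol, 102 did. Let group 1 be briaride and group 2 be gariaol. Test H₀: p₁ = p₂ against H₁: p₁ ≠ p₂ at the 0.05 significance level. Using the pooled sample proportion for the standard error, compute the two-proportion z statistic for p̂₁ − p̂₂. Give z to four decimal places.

p̂₁ = 100/242 = 0.4132231, p̂₂ = 102/321 = 0.3177570.
Pooled p̂ = (100+102)/(242+321) = 202/563 = 0.3587922.
SE = √(0.23006 × 0.0072475) = 0.0408333.
z = (0.4132231 − 0.3177570)/0.0408333 = 0.0954661/0.0408333 = 2.3379.
p-value = 2·P(Z > 2.338) ≈ 0.0194. With α = 0.05, reject H₀.

z = 2.3379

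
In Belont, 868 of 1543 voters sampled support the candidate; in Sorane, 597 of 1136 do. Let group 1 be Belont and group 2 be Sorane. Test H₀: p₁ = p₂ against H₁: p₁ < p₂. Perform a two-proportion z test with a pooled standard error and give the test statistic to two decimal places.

z = 1.90

p̂₁ = 868/1543 = 0.5625, p̂₂ = 597/1136 = 0.5255.
Pooled p̂ = (868+597)/(1543+1136) = 1465/2679 = 0.5468.
SE = √(p̂(1−p̂)(1/n₁+1/n₂)) = √(0.5468·0.4532·0.00152837) = √(0.000378738) = 0.0195.
z = (0.5625 − 0.5255)/0.0195 = 0.0370/0.0195 = 1.90.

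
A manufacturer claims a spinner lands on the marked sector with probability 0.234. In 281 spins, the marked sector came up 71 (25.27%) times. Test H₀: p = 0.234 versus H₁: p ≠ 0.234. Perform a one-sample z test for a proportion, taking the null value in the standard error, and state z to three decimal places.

z = 0.739

p̂ = 71/281 ≈ 0.25267.
Standard error under H₀: √(0.234×0.766/281) = 0.02526.
z = (0.25267 − 0.234)/0.02526 = 0.01867/0.02526 = 0.739.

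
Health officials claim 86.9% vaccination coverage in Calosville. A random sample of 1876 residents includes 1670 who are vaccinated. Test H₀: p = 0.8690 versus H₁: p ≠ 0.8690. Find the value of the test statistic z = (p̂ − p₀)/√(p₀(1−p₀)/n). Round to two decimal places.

z = 2.72

p̂ = 1670/1876 = 0.8902.
SE = √(p₀(1−p₀)/n) = √(0.11384/1876) = 0.0078.
z = (0.8902 − 0.869)/0.0078 = 0.0212/0.0078 = 2.72.
Two-sided p-value ≈ 2·Φ(−2.720) = 0.0065.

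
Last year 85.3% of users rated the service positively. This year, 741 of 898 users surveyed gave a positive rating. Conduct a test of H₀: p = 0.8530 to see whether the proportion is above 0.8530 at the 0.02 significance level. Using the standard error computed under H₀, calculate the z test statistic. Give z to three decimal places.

p̂ = 741/898 ≈ 0.825167.
Standard error under H₀: √(0.853×0.147/898) = 0.011817.
z = (0.825167 − 0.853)/0.011817 = -0.027833/0.011817 = -2.355.
p-value = P(Z > -2.355) ≈ 0.9907; since p > α = 0.02, fail to reject H₀.

z = -2.355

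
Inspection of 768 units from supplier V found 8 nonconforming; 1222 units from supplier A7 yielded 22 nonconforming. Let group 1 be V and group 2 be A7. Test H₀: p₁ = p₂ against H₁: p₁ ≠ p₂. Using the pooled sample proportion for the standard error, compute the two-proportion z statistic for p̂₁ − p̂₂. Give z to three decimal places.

p̂₁ = 8/768 ≈ 0.010417, p̂₂ = 22/1222 ≈ 0.018003.
Pooled p̂ = (8+22)/(768+1222) = 30/1990 = 0.015075.
SE = √(p̂(1−p̂)(1/n₁+1/n₂)) = √(0.015075·0.984925·0.00212041) = √(3.14841e-05) = 0.005611.
z = (0.010417 − 0.018003)/0.005611 = -0.007586/0.005611 = -1.352.
Two-sided p-value ≈ 2·Φ(−1.352) = 0.1764.

z = -1.352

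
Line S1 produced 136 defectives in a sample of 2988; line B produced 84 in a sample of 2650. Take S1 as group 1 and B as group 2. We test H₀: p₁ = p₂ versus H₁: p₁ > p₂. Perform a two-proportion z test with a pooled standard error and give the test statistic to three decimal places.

z = 2.674

p̂₁ = 136/2988 = 0.045515, p̂₂ = 84/2650 = 0.031698.
Pooled p̂ = (136+84)/(2988+2650) = 220/5638 = 0.039021.
SE = √(0.0374983 × 0.000712031) = 0.005167.
z = (0.045515 − 0.031698)/0.005167 = 0.013817/0.005167 = 2.674.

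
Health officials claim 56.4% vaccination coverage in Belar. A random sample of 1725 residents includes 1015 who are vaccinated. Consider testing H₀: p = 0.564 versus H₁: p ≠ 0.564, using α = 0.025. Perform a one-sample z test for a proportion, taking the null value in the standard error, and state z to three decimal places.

p̂ = 1015/1725 = 0.58841.
Under H₀, SE = √(0.564·0.436/1725) = √(0.000142553) = 0.01194.
z = (0.58841 − 0.564)/0.01194 = 0.02441/0.01194 = 2.044.
p-value = 2·P(Z > 2.044) ≈ 0.0409; since p > α = 0.025, fail to reject H₀.

z = 2.044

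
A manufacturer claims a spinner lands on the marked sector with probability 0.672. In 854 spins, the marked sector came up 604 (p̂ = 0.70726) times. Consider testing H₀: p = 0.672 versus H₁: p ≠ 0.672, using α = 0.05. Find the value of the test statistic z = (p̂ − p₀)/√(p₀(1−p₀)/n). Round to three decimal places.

z = 2.195

p̂ = 604/854 ≈ 0.707260.
Standard error under H₀: √(0.672×0.328/854) = 0.016065.
z = (0.707260 − 0.672)/0.016065 = 0.035260/0.016065 = 2.195.
Two-sided p-value ≈ 2·Φ(−2.195) = 0.0282; since p < α = 0.05, reject H₀.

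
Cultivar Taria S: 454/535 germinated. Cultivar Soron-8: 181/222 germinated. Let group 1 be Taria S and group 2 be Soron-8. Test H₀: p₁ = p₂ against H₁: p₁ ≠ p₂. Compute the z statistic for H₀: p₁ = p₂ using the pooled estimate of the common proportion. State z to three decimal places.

z = 1.134

p̂₁ = 454/535 ≈ 0.84860, p̂₂ = 181/222 ≈ 0.81532.
Pooled p̂ = (454+181)/(535+222) = 635/757 = 0.83884.
SE = √(0.135189 × 0.00637366) = 0.02935.
z = (0.84860 − 0.81532)/0.02935 = 0.03328/0.02935 = 1.134.
p-value = 2·P(Z > 1.134) ≈ 0.2569.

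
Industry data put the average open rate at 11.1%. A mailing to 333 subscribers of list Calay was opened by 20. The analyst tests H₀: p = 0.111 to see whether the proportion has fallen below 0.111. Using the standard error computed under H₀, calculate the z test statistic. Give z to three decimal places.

p̂ = 20/333 = 0.060060.
SE = √(p₀(1−p₀)/n) = √(0.098679/333) = 0.017214.
z = (0.060060 − 0.111)/0.017214 = -0.050940/0.017214 = -2.959.
p-value = P(Z < -2.959) ≈ 0.0015.

z = -2.959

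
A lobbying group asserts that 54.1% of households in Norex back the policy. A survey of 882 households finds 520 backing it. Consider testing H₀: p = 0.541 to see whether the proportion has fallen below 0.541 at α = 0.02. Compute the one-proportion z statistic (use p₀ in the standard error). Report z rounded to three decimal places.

p̂ = 520/882 ≈ 0.58957.
Standard error under H₀: √(0.541×0.459/882) = 0.01678.
z = (0.58957 − 0.541)/0.01678 = 0.04857/0.01678 = 2.895.
p-value = P(Z < 2.895) ≈ 0.9981, so at α = 0.02 we fail to reject H₀.

z = 2.895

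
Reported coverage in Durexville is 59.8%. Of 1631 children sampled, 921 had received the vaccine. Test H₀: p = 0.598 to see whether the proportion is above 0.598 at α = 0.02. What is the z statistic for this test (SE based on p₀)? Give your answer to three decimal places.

z = -2.744

p̂ = 921/1631 = 0.564684.
Under H₀, SE = √(0.598·0.402/1631) = √(0.000147392) = 0.012141.
z = (0.564684 − 0.598)/0.012141 = -0.033316/0.012141 = -2.744.
p-value = P(Z > -2.744) ≈ 0.9970; since p > α = 0.02, fail to reject H₀.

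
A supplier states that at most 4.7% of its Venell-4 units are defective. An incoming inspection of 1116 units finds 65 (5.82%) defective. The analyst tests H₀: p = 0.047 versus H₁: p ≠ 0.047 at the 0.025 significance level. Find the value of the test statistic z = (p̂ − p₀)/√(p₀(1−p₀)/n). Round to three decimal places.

p̂ = 65/1116 = 0.058244.
SE = √(p₀(1−p₀)/n) = √(0.044791/1116) = 0.006335.
z = (0.058244 − 0.047)/0.006335 = 0.011244/0.006335 = 1.775.
Two-sided p-value ≈ 2·Φ(−1.775) = 0.0759; since p > α = 0.025, fail to reject H₀.

z = 1.775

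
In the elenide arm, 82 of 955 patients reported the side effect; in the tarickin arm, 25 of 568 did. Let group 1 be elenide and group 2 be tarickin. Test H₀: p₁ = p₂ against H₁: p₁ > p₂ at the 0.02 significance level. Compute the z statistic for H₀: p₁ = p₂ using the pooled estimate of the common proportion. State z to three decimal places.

p̂₁ = 82/955 ≈ 0.085864, p̂₂ = 25/568 ≈ 0.044014.
Pooled p̂ = (82+25)/(955+568) = 107/1523 = 0.070256.
SE = √(0.0653202 × 0.00280768) = 0.013542.
z = (0.085864 − 0.044014)/0.013542 = 0.041850/0.013542 = 3.090.
p-value = P(Z > 3.090) ≈ 0.0010; since p < α = 0.02, reject H₀.

z = 3.090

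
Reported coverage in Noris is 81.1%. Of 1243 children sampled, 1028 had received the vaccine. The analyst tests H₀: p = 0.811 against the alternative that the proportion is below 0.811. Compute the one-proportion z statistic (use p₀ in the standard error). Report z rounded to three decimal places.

p̂ = 1028/1243 = 0.82703.
SE = √(p₀(1−p₀)/n) = √(0.15328/1243) = 0.01110.
z = (0.82703 − 0.811)/0.01110 = 0.01603/0.01110 = 1.444.

z = 1.444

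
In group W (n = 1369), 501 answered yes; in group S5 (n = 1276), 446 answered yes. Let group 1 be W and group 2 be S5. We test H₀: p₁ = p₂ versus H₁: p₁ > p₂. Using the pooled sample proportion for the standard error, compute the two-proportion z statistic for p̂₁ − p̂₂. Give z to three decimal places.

z = 0.881

p̂₁ = 501/1369 ≈ 0.365961, p̂₂ = 446/1276 ≈ 0.349530.
Pooled p̂ = (501+446)/(1369+1276) = 947/2645 = 0.358034.
SE = √(p̂(1−p̂)(1/n₁+1/n₂)) = √(0.358034·0.641966·0.00151416) = √(0.000348023) = 0.018655.
z = (0.365961 − 0.349530)/0.018655 = 0.016431/0.018655 = 0.881.
p-value = P(Z > 0.881) ≈ 0.1892.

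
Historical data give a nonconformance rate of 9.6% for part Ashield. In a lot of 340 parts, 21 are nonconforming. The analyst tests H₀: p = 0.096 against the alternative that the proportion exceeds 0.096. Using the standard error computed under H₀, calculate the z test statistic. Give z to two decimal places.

z = -2.14

p̂ = 21/340 = 0.0618.
Under H₀, SE = √(0.096·0.904/340) = √(0.000255247) = 0.0160.
z = (0.0618 − 0.096)/0.0160 = -0.0342/0.0160 = -2.14.
p-value = P(Z > -2.143) ≈ 0.9839.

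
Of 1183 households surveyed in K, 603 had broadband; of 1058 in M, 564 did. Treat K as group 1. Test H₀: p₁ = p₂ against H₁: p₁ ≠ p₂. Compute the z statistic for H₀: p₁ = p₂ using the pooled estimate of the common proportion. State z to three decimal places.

p̂₁ = 603/1183 = 0.50972, p̂₂ = 564/1058 = 0.53308.
Pooled p̂ = (603+564)/(1183+1058) = 1167/2241 = 0.52075.
SE = √(p̂(1−p̂)(1/n₁+1/n₂)) = √(0.52075·0.47925·0.00179049) = √(0.000446851) = 0.02114.
z = (0.50972 − 0.53308)/0.02114 = -0.02336/0.02114 = -1.105.

z = -1.105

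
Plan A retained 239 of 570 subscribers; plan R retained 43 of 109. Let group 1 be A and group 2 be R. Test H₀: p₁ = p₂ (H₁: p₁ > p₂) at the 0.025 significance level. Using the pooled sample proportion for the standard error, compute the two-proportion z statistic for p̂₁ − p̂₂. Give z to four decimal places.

p̂₁ = 239/570 = 0.419298, p̂₂ = 43/109 = 0.394495.
Pooled p̂ = (239+43)/(570+109) = 282/679 = 0.415317.
SE = √(0.242829 × 0.0109287) = 0.051515.
z = (0.419298 − 0.394495)/0.051515 = 0.024803/0.051515 = 0.4815.
p-value = P(Z > 0.481) ≈ 0.3151. With α = 0.025, fail to reject H₀.

z = 0.4815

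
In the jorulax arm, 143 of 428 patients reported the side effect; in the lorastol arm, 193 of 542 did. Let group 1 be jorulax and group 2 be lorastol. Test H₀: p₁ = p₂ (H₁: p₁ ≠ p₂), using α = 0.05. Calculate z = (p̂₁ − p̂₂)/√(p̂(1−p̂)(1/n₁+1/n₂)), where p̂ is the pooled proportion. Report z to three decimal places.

p̂₁ = 143/428 = 0.33411, p̂₂ = 193/542 = 0.35609.
Pooled p̂ = (143+193)/(428+542) = 336/970 = 0.34639.
SE = √(0.226405 × 0.00418147) = 0.03077.
z = (0.33411 − 0.35609)/0.03077 = -0.02198/0.03077 = -0.714.
p-value = 2·P(Z > 0.714) ≈ 0.4751; since p > α = 0.05, fail to reject H₀.

z = -0.714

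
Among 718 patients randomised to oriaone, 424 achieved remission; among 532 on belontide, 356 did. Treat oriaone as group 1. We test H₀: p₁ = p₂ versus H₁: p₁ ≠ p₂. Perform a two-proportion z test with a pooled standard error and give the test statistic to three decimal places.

z = -2.838

p̂₁ = 424/718 ≈ 0.59053, p̂₂ = 356/532 ≈ 0.66917.
Pooled p̂ = (424+356)/(718+532) = 780/1250 = 0.62400.
SE = √(0.234624 × 0.00327246) = 0.02771.
z = (0.59053 − 0.66917)/0.02771 = -0.07864/0.02771 = -2.838.
Two-sided p-value ≈ 2·Φ(−2.838) = 0.0045.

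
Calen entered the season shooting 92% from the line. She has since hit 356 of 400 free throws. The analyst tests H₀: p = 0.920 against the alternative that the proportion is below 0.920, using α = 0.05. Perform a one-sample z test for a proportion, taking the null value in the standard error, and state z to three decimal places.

z = -2.212

p̂ = 356/400 = 0.89000.
Under H₀, SE = √(0.92·0.08/400) = √(0.000184) = 0.01356.
z = (0.89000 − 0.92)/0.01356 = -0.03000/0.01356 = -2.212.
p-value = P(Z < -2.212) ≈ 0.0135. With α = 0.05, reject H₀.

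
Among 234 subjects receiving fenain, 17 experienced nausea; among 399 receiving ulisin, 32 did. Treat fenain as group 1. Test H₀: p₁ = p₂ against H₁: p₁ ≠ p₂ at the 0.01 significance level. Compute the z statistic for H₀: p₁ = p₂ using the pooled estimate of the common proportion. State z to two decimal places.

p̂₁ = 17/234 ≈ 0.07265, p̂₂ = 32/399 ≈ 0.08020.
Pooled p̂ = (17+32)/(234+399) = 49/633 = 0.07741.
SE = √(0.071417 × 0.00677977) = 0.02200.
z = (0.07265 − 0.08020)/0.02200 = -0.00755/0.02200 = -0.34.
Two-sided p-value ≈ 2·Φ(−0.343) = 0.7315. With α = 0.01, fail to reject H₀.

z = -0.34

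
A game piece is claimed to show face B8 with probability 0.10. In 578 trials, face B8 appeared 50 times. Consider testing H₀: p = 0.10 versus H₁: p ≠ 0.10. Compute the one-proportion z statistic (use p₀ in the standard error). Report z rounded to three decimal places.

z = -1.081

p̂ = 50/578 ≈ 0.08651.
Under H₀, SE = √(0.1·0.9/578) = √(0.000155709) = 0.01248.
z = (0.08651 − 0.1)/0.01248 = -0.01349/0.01248 = -1.081.
p-value = 2·P(Z > 1.081) ≈ 0.2795.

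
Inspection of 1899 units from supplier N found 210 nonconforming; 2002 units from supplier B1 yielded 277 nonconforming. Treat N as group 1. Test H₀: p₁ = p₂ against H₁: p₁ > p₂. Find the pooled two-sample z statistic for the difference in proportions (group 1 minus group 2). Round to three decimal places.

p̂₁ = 210/1899 = 0.11058, p̂₂ = 277/2002 = 0.13836.
Pooled p̂ = (210+277)/(1899+2002) = 487/3901 = 0.12484.
SE = √(p̂(1−p̂)(1/n₁+1/n₂)) = √(0.12484·0.87516·0.00102609) = √(0.000112106) = 0.01059.
z = (0.11058 − 0.13836)/0.01059 = -0.02778/0.01059 = -2.623.

z = -2.623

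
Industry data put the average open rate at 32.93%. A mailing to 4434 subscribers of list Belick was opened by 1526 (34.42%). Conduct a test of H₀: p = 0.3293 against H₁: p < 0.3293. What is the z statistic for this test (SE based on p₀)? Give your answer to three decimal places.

p̂ = 1526/4434 ≈ 0.34416.
Under H₀, SE = √(0.3293·0.6707/4434) = √(4.98109e-05) = 0.00706.
z = (0.34416 − 0.3293)/0.00706 = 0.01486/0.00706 = 2.105.
p-value = P(Z < 2.105) ≈ 0.9824.

z = 2.105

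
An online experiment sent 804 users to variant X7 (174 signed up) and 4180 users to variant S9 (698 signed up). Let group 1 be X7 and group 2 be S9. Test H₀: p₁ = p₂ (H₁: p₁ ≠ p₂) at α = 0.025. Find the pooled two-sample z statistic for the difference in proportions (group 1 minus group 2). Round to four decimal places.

z = 3.3786

p̂₁ = 174/804 = 0.216418, p̂₂ = 698/4180 = 0.166986.
Pooled p̂ = (174+698)/(804+4180) = 872/4984 = 0.174960.
SE = √(p̂(1−p̂)(1/n₁+1/n₂)) = √(0.174960·0.825040·0.00148302) = √(0.000214072) = 0.014631.
z = (0.216418 − 0.166986)/0.014631 = 0.049432/0.014631 = 3.3786.
p-value = 2·P(Z > 3.379) ≈ 0.0007; since p < α = 0.025, reject H₀.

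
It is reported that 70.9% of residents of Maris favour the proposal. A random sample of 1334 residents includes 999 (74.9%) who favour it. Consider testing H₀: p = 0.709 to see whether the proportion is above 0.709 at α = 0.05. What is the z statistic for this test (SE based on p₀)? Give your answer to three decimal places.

z = 3.206

p̂ = 999/1334 ≈ 0.74888.
Under H₀, SE = √(0.709·0.291/1334) = √(0.000154662) = 0.01244.
z = (0.74888 − 0.709)/0.01244 = 0.03988/0.01244 = 3.206.
p-value = P(Z > 3.206) ≈ 0.0007, so at α = 0.05 we reject H₀.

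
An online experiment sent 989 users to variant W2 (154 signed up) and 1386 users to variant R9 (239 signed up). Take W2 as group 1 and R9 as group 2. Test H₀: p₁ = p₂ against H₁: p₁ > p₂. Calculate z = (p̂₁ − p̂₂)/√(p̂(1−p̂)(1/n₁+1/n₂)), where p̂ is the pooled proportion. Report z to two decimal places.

z = -1.08

p̂₁ = 154/989 ≈ 0.1557, p̂₂ = 239/1386 ≈ 0.1724.
Pooled p̂ = (154+239)/(989+1386) = 393/2375 = 0.1655.
SE = √(p̂(1−p̂)(1/n₁+1/n₂)) = √(0.1655·0.8345·0.00173262) = √(0.000239262) = 0.0155.
z = (0.1557 − 0.1724)/0.0155 = -0.0167/0.0155 = -1.08.
p-value = P(Z > -1.081) ≈ 0.8602.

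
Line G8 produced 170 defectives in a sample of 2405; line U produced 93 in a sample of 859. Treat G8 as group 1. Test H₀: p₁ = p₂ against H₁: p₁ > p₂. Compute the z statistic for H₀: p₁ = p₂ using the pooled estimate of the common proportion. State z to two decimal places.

z = -3.47

p̂₁ = 170/2405 ≈ 0.07069, p̂₂ = 93/859 ≈ 0.10827.
Pooled p̂ = (170+93)/(2405+859) = 263/3264 = 0.08058.
SE = √(p̂(1−p̂)(1/n₁+1/n₂)) = √(0.08058·0.91942·0.00157994) = √(0.000117048) = 0.01082.
z = (0.07069 − 0.10827)/0.01082 = -0.03758/0.01082 = -3.47.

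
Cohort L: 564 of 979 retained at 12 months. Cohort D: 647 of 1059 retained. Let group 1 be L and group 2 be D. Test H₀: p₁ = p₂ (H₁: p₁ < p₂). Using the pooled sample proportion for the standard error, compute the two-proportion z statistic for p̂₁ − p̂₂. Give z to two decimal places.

z = -1.60

p̂₁ = 564/979 = 0.5761, p̂₂ = 647/1059 = 0.6110.
Pooled p̂ = (564+647)/(979+1059) = 1211/2038 = 0.5942.
SE = √(p̂(1−p̂)(1/n₁+1/n₂)) = √(0.5942·0.4058·0.00196574) = √(0.000473987) = 0.0218.
z = (0.5761 − 0.6110)/0.0218 = -0.0349/0.0218 = -1.60.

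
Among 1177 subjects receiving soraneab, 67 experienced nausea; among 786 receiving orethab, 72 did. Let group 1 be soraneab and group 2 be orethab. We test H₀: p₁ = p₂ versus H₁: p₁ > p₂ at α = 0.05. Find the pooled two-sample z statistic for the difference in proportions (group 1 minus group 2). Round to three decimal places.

p̂₁ = 67/1177 = 0.056924, p̂₂ = 72/786 = 0.091603.
Pooled p̂ = (67+72)/(1177+786) = 139/1963 = 0.070810.
SE = √(p̂(1−p̂)(1/n₁+1/n₂)) = √(0.070810·0.929190·0.00212188) = √(0.000139611) = 0.011816.
z = (0.056924 − 0.091603)/0.011816 = -0.034679/0.011816 = -2.935.
p-value = P(Z > -2.935) ≈ 0.9983. With α = 0.05, fail to reject H₀.

z = -2.935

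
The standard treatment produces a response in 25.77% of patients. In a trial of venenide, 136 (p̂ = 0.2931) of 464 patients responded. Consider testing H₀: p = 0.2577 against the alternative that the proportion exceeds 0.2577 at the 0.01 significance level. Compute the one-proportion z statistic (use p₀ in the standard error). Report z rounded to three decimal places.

z = 1.744

p̂ = 136/464 = 0.29310.
Under H₀, SE = √(0.2577·0.7423/464) = √(0.000412264) = 0.02030.
z = (0.29310 − 0.2577)/0.02030 = 0.03540/0.02030 = 1.744.
p-value = P(Z > 1.744) ≈ 0.0406. With α = 0.01, fail to reject H₀.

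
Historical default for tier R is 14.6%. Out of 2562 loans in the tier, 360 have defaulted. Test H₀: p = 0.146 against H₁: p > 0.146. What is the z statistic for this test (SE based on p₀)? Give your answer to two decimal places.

z = -0.79

p̂ = 360/2562 = 0.1405.
SE = √(p₀(1−p₀)/n) = √(0.12468/2562) = 0.0070.
z = (0.1405 − 0.146)/0.0070 = -0.0055/0.0070 = -0.79.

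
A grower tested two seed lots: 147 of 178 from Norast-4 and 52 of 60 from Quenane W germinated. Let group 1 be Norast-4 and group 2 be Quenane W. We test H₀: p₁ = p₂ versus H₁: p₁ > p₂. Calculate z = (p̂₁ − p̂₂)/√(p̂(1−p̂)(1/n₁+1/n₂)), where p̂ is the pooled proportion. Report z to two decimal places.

p̂₁ = 147/178 ≈ 0.8258, p̂₂ = 52/60 ≈ 0.8667.
Pooled p̂ = (147+52)/(178+60) = 199/238 = 0.8361.
SE = √(0.137014 × 0.0222846) = 0.0553.
z = (0.8258 − 0.8667)/0.0553 = -0.0409/0.0553 = -0.74.
p-value = P(Z > -0.739) ≈ 0.7700.

z = -0.74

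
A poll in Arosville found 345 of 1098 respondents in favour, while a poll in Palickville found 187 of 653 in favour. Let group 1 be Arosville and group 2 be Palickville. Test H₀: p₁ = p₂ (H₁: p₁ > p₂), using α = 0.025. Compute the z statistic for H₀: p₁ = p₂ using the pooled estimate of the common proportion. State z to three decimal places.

p̂₁ = 345/1098 = 0.31421, p̂₂ = 187/653 = 0.28637.
Pooled p̂ = (345+187)/(1098+653) = 532/1751 = 0.30383.
SE = √(p̂(1−p̂)(1/n₁+1/n₂)) = √(0.30383·0.69617·0.00244214) = √(0.000516552) = 0.02273.
z = (0.31421 − 0.28637)/0.02273 = 0.02784/0.02273 = 1.225.
p-value = P(Z > 1.225) ≈ 0.1103, so at α = 0.025 we fail to reject H₀.

z = 1.225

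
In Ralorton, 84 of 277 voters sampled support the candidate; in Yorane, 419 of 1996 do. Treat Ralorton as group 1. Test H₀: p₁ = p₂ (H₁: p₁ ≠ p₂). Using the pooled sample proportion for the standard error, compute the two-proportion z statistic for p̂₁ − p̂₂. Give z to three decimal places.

p̂₁ = 84/277 ≈ 0.30325, p̂₂ = 419/1996 ≈ 0.20992.
Pooled p̂ = (84+419)/(277+1996) = 503/2273 = 0.22129.
SE = √(p̂(1−p̂)(1/n₁+1/n₂)) = √(0.22129·0.77871·0.00411111) = √(0.000708437) = 0.02662.
z = (0.30325 − 0.20992)/0.02662 = 0.09333/0.02662 = 3.506.
p-value = 2·P(Z > 3.506) ≈ 0.0005.

z = 3.506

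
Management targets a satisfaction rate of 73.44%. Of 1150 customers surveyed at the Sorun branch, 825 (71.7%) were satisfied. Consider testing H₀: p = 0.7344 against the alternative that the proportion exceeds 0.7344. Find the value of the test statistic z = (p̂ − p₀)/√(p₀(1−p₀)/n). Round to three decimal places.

z = -1.306

p̂ = 825/1150 ≈ 0.71739.
SE = √(p₀(1−p₀)/n) = √(0.19506/1150) = 0.01302.
z = (0.71739 − 0.7344)/0.01302 = -0.01701/0.01302 = -1.306.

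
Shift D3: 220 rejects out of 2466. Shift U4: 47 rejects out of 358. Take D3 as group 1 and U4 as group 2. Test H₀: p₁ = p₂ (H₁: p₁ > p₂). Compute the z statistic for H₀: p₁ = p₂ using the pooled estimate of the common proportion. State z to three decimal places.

z = -2.542

p̂₁ = 220/2466 = 0.08921, p̂₂ = 47/358 = 0.13128.
Pooled p̂ = (220+47)/(2466+358) = 267/2824 = 0.09455.
SE = √(p̂(1−p̂)(1/n₁+1/n₂)) = √(0.09455·0.90545·0.00319881) = √(0.000273843) = 0.01655.
z = (0.08921 − 0.13128)/0.01655 = -0.04207/0.01655 = -2.542.
p-value = P(Z > -2.542) ≈ 0.9945.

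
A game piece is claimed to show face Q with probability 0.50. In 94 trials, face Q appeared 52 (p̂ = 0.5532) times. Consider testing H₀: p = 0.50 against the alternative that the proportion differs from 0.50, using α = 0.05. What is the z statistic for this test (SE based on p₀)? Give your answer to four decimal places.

z = 1.0314

p̂ = 52/94 ≈ 0.553191.
Under H₀, SE = √(0.5·0.5/94) = √(0.00265957) = 0.051571.
z = (0.553191 − 0.5)/0.051571 = 0.053191/0.051571 = 1.0314.
Two-sided p-value ≈ 2·Φ(−1.031) = 0.3023. With α = 0.05, fail to reject H₀.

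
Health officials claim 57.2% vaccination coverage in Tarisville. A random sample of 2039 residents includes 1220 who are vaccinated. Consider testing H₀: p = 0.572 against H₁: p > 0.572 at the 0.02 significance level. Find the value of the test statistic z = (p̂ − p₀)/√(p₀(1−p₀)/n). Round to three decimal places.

z = 2.403

p̂ = 1220/2039 ≈ 0.598333.
Standard error under H₀: √(0.572×0.428/2039) = 0.010957.
z = (0.598333 − 0.572)/0.010957 = 0.026333/0.010957 = 2.403.
p-value = P(Z > 2.403) ≈ 0.0081, so at α = 0.02 we reject H₀.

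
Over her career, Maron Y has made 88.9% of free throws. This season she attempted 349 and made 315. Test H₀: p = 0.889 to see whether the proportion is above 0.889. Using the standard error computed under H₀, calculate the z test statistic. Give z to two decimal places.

p̂ = 315/349 ≈ 0.9026.
SE = √(p₀(1−p₀)/n) = √(0.098679/349) = 0.0168.
z = (0.9026 − 0.889)/0.0168 = 0.0136/0.0168 = 0.81.
p-value = P(Z > 0.808) ≈ 0.2097.

z = 0.81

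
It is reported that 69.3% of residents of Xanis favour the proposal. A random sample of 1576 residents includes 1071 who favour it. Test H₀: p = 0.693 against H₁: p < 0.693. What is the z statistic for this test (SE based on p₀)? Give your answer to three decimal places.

p̂ = 1071/1576 ≈ 0.67957.
Standard error under H₀: √(0.693×0.307/1576) = 0.01162.
z = (0.67957 − 0.693)/0.01162 = -0.01343/0.01162 = -1.156.

z = -1.156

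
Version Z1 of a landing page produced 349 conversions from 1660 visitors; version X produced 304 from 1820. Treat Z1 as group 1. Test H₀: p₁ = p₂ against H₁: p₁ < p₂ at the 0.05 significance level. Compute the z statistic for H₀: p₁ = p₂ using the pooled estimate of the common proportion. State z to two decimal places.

z = 3.26

p̂₁ = 349/1660 = 0.21024, p̂₂ = 304/1820 = 0.16703.
Pooled p̂ = (349+304)/(1660+1820) = 653/3480 = 0.18764.
SE = √(0.152434 × 0.00115186) = 0.01325.
z = (0.21024 − 0.16703)/0.01325 = 0.04321/0.01325 = 3.26.
p-value = P(Z < 3.261) ≈ 0.9994. With α = 0.05, fail to reject H₀.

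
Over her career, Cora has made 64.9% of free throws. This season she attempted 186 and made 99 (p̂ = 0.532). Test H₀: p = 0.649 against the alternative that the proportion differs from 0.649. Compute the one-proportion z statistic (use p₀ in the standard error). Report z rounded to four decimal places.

p̂ = 99/186 = 0.532258.
SE = √(p₀(1−p₀)/n) = √(0.2278/186) = 0.034996.
z = (0.532258 − 0.649)/0.034996 = -0.116742/0.034996 = -3.3359.
Two-sided p-value ≈ 2·Φ(−3.336) = 0.0009.

z = -3.3359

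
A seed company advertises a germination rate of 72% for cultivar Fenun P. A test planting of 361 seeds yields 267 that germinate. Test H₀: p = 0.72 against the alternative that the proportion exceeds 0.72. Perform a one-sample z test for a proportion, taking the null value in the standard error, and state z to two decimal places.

z = 0.83

p̂ = 267/361 = 0.7396.
Standard error under H₀: √(0.72×0.28/361) = 0.0236.
z = (0.7396 − 0.72)/0.0236 = 0.0196/0.0236 = 0.83.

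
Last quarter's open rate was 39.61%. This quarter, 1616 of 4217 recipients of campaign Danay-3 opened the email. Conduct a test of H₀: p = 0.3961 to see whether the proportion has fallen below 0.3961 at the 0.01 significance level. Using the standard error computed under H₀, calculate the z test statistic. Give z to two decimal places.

z = -1.71

p̂ = 1616/4217 ≈ 0.38321.
Under H₀, SE = √(0.3961·0.6039/4217) = √(5.67239e-05) = 0.00753.
z = (0.38321 − 0.3961)/0.00753 = -0.01289/0.00753 = -1.71.
p-value = P(Z < -1.711) ≈ 0.0435; since p > α = 0.01, fail to reject H₀.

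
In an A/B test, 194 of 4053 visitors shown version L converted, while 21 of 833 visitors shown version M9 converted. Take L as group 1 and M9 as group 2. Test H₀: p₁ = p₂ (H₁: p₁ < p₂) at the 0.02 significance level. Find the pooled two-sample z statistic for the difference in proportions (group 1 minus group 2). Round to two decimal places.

p̂₁ = 194/4053 = 0.047866, p̂₂ = 21/833 = 0.025210.
Pooled p̂ = (194+21)/(4053+833) = 215/4886 = 0.044003.
SE = √(0.042067 × 0.00144721) = 0.007803.
z = (0.047866 − 0.025210)/0.007803 = 0.022656/0.007803 = 2.90.
p-value = P(Z < 2.904) ≈ 0.9982; since p > α = 0.02, fail to reject H₀.

z = 2.90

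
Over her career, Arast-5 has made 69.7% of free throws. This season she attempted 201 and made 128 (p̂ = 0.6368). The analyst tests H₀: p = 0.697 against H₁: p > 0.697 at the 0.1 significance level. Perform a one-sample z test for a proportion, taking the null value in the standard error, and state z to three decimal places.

p̂ = 128/201 = 0.63682.
Standard error under H₀: √(0.697×0.303/201) = 0.03241.
z = (0.63682 − 0.697)/0.03241 = -0.06018/0.03241 = -1.857.
p-value = P(Z > -1.857) ≈ 0.9683, so at α = 0.1 we fail to reject H₀.

z = -1.857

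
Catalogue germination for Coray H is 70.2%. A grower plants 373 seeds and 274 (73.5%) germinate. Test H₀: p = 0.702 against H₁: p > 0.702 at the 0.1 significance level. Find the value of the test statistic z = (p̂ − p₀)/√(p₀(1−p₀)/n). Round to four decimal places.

p̂ = 274/373 ≈ 0.734584.
SE = √(p₀(1−p₀)/n) = √(0.2092/373) = 0.023682.
z = (0.734584 − 0.702)/0.023682 = 0.032584/0.023682 = 1.3759.
p-value = P(Z > 1.376) ≈ 0.0844. With α = 0.1, reject H₀.

z = 1.3759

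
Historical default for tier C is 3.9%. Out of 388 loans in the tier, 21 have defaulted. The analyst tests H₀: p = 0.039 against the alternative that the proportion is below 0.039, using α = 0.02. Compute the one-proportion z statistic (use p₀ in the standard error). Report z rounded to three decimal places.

p̂ = 21/388 ≈ 0.054124.
Under H₀, SE = √(0.039·0.961/388) = √(9.65954e-05) = 0.009828.
z = (0.054124 − 0.039)/0.009828 = 0.015124/0.009828 = 1.539.
p-value = P(Z < 1.539) ≈ 0.9381. With α = 0.02, fail to reject H₀.

z = 1.539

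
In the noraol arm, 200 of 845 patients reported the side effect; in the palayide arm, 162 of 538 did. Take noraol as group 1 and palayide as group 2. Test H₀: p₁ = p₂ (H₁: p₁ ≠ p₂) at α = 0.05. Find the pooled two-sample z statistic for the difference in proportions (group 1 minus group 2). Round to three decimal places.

p̂₁ = 200/845 ≈ 0.23669, p̂₂ = 162/538 ≈ 0.30112.
Pooled p̂ = (200+162)/(845+538) = 362/1383 = 0.26175.
SE = √(p̂(1−p̂)(1/n₁+1/n₂)) = √(0.26175·0.73825·0.00304217) = √(0.000587859) = 0.02425.
z = (0.23669 − 0.30112)/0.02425 = -0.06443/0.02425 = -2.657.
p-value = 2·P(Z > 2.657) ≈ 0.0079, so at α = 0.05 we reject H₀.

z = -2.657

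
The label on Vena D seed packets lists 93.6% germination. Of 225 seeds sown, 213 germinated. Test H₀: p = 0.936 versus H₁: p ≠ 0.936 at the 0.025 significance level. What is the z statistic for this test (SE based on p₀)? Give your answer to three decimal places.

z = 0.654

p̂ = 213/225 = 0.94667.
Standard error under H₀: √(0.936×0.064/225) = 0.01632.
z = (0.94667 − 0.936)/0.01632 = 0.01067/0.01632 = 0.654.
p-value = 2·P(Z > 0.654) ≈ 0.5133, so at α = 0.025 we fail to reject H₀.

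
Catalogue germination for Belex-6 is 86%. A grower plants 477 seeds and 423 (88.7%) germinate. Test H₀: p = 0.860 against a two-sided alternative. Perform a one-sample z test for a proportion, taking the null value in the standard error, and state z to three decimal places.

p̂ = 423/477 = 0.88679.
SE = √(p₀(1−p₀)/n) = √(0.1204/477) = 0.01589.
z = (0.88679 − 0.86)/0.01589 = 0.02679/0.01589 = 1.686.
Two-sided p-value ≈ 2·Φ(−1.686) = 0.0917.

z = 1.686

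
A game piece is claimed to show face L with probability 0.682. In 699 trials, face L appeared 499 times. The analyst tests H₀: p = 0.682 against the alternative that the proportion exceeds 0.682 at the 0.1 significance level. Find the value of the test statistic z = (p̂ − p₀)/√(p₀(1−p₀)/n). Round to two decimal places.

p̂ = 499/699 = 0.7139.
Under H₀, SE = √(0.682·0.318/699) = √(0.000310266) = 0.0176.
z = (0.7139 − 0.682)/0.0176 = 0.0319/0.0176 = 1.81.
p-value = P(Z > 1.810) ≈ 0.0352. With α = 0.1, reject H₀.

z = 1.81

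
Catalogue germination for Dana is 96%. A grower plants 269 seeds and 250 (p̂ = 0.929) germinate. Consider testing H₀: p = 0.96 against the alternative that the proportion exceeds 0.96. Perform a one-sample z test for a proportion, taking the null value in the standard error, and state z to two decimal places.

z = -2.56

p̂ = 250/269 ≈ 0.92937.
Under H₀, SE = √(0.96·0.04/269) = √(0.000142751) = 0.01195.
z = (0.92937 − 0.96)/0.01195 = -0.03063/0.01195 = -2.56.
p-value = P(Z > -2.564) ≈ 0.9948.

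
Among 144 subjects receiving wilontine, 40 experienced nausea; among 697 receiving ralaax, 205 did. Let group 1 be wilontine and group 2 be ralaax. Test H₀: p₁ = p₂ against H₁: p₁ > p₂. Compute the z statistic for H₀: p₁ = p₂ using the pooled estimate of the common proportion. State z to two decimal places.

p̂₁ = 40/144 = 0.2778, p̂₂ = 205/697 = 0.2941.
Pooled p̂ = (40+205)/(144+697) = 245/841 = 0.2913.
SE = √(0.206453 × 0.00837916) = 0.0416.
z = (0.2778 − 0.2941)/0.0416 = -0.0163/0.0416 = -0.39.
p-value = P(Z > -0.393) ≈ 0.6528.

z = -0.39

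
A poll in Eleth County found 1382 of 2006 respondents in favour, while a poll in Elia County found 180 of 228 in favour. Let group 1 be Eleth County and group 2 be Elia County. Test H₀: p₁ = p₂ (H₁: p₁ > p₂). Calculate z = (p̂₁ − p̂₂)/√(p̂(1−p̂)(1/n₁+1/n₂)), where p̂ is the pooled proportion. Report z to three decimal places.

z = -3.137

p̂₁ = 1382/2006 ≈ 0.68893, p̂₂ = 180/228 ≈ 0.78947.
Pooled p̂ = (1382+180)/(2006+228) = 1562/2234 = 0.69919.
SE = √(0.210322 × 0.00488447) = 0.03205.
z = (0.68893 − 0.78947)/0.03205 = -0.10054/0.03205 = -3.137.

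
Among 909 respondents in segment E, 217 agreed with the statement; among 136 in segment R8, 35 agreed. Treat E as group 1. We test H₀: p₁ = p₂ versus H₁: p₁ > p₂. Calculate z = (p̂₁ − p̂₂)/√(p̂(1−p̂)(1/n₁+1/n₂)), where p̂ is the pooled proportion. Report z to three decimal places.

z = -0.474

p̂₁ = 217/909 ≈ 0.23872, p̂₂ = 35/136 ≈ 0.25735.
Pooled p̂ = (217+35)/(909+136) = 252/1045 = 0.24115.
SE = √(0.182996 × 0.00845305) = 0.03933.
z = (0.23872 − 0.25735)/0.03933 = -0.01863/0.03933 = -0.474.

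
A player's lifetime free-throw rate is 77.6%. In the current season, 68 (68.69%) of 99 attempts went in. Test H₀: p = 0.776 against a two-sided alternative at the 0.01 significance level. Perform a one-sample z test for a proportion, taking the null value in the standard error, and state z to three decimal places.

z = -2.127

p̂ = 68/99 ≈ 0.68687.
Under H₀, SE = √(0.776·0.224/99) = √(0.0017558) = 0.04190.
z = (0.68687 − 0.776)/0.04190 = -0.08913/0.04190 = -2.127.
p-value = 2·P(Z > 2.127) ≈ 0.0334. With α = 0.01, fail to reject H₀.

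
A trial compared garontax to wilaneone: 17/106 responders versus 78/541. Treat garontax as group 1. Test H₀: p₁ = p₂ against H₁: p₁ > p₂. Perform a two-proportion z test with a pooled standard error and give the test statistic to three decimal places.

p̂₁ = 17/106 = 0.16038, p̂₂ = 78/541 = 0.14418.
Pooled p̂ = (17+78)/(106+541) = 95/647 = 0.14683.
SE = √(p̂(1−p̂)(1/n₁+1/n₂)) = √(0.14683·0.85317·0.0112824) = √(0.00141337) = 0.03759.
z = (0.16038 − 0.14418)/0.03759 = 0.01620/0.03759 = 0.431.

z = 0.431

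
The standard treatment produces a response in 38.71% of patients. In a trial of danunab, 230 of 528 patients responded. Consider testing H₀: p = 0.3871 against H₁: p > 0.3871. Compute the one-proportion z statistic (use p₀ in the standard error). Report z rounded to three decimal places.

z = 2.288

p̂ = 230/528 ≈ 0.43561.
Standard error under H₀: √(0.3871×0.6129/528) = 0.02120.
z = (0.43561 − 0.3871)/0.02120 = 0.04851/0.02120 = 2.288.
p-value = P(Z > 2.288) ≈ 0.0111.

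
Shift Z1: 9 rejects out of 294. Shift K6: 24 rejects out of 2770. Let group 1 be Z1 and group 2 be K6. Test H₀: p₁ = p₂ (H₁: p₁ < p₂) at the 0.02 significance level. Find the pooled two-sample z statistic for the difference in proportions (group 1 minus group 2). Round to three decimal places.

p̂₁ = 9/294 = 0.030612, p̂₂ = 24/2770 = 0.008664.
Pooled p̂ = (9+24)/(294+2770) = 33/3064 = 0.010770.
SE = √(p̂(1−p̂)(1/n₁+1/n₂)) = √(0.010770·0.989230·0.00376237) = √(4.00852e-05) = 0.006331.
z = (0.030612 − 0.008664)/0.006331 = 0.021948/0.006331 = 3.467.
p-value = P(Z < 3.467) ≈ 0.9997, so at α = 0.02 we fail to reject H₀.

z = 3.467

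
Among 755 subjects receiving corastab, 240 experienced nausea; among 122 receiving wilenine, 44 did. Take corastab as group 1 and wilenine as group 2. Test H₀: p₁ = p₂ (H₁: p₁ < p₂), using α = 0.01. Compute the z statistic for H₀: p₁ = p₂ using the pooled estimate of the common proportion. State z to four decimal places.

p̂₁ = 240/755 = 0.317881, p̂₂ = 44/122 = 0.360656.
Pooled p̂ = (240+44)/(755+122) = 284/877 = 0.323831.
SE = √(0.218965 × 0.00952122) = 0.045660.
z = (0.317881 − 0.360656)/0.045660 = -0.042775/0.045660 = -0.9368.
p-value = P(Z < -0.937) ≈ 0.1744; since p > α = 0.01, fail to reject H₀.

z = -0.9368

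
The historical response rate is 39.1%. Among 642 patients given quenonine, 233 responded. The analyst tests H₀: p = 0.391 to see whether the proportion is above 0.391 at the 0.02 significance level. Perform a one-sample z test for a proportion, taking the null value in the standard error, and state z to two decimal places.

z = -1.46

p̂ = 233/642 ≈ 0.3629.
SE = √(p₀(1−p₀)/n) = √(0.23812/642) = 0.0193.
z = (0.3629 − 0.391)/0.0193 = -0.0281/0.0193 = -1.46.
p-value = P(Z > -1.458) ≈ 0.9275. With α = 0.02, fail to reject H₀.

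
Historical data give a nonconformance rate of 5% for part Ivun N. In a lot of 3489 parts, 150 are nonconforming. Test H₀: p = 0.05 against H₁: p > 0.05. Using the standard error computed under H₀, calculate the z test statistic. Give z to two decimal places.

p̂ = 150/3489 ≈ 0.04299.
SE = √(p₀(1−p₀)/n) = √(0.0475/3489) = 0.00369.
z = (0.04299 − 0.05)/0.00369 = -0.00701/0.00369 = -1.90.

z = -1.90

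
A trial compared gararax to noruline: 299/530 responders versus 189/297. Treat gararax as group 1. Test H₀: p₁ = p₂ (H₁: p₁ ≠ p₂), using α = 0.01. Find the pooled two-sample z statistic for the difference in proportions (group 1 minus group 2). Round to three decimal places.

p̂₁ = 299/530 = 0.56415, p̂₂ = 189/297 = 0.63636.
Pooled p̂ = (299+189)/(530+297) = 488/827 = 0.59008.
SE = √(p̂(1−p̂)(1/n₁+1/n₂)) = √(0.59008·0.40992·0.0052538) = √(0.00127081) = 0.03565.
z = (0.56415 − 0.63636)/0.03565 = -0.07221/0.03565 = -2.026.
p-value = 2·P(Z > 2.026) ≈ 0.0428, so at α = 0.01 we fail to reject H₀.

z = -2.026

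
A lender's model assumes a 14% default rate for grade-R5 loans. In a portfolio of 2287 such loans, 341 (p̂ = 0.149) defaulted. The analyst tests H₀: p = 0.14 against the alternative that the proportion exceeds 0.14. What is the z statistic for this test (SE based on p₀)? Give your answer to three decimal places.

p̂ = 341/2287 = 0.149104.
Under H₀, SE = √(0.14·0.86/2287) = √(5.26454e-05) = 0.007256.
z = (0.149104 − 0.14)/0.007256 = 0.009104/0.007256 = 1.255.

z = 1.255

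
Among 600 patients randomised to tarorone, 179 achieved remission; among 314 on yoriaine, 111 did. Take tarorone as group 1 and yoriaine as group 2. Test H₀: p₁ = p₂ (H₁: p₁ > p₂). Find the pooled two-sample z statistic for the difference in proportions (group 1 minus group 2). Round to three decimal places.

p̂₁ = 179/600 ≈ 0.29833, p̂₂ = 111/314 ≈ 0.35350.
Pooled p̂ = (179+111)/(600+314) = 290/914 = 0.31729.
SE = √(0.216616 × 0.00485138) = 0.03242.
z = (0.29833 − 0.35350)/0.03242 = -0.05517/0.03242 = -1.702.
p-value = P(Z > -1.702) ≈ 0.9556.

z = -1.702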